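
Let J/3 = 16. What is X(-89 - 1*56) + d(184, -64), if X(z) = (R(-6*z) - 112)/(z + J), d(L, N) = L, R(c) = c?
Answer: 17090/97 ≈ 176.19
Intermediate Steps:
J = 48 (J = 3*16 = 48)
X(z) = (-112 - 6*z)/(48 + z) (X(z) = (-6*z - 112)/(z + 48) = (-112 - 6*z)/(48 + z))
X(-89 - 1*56) + d(184, -64) = 2*(-56 - 3*(-89 - 1*56))/(48 + (-89 - 1*56)) + 184 = 2*(-56 - 3*(-89 - 56))/(48 + (-89 - 56)) + 184 = 2*(-56 - 3*(-145))/(48 - 145) + 184 = 2*(-56 + 435)/(-97) + 184 = 2*(-1/97)*379 + 184 = -758/97 + 184 = 17090/97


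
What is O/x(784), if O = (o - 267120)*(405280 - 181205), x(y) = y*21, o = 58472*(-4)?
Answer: -7016460475/1029 ≈ -6.8187e+6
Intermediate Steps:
o = -233888
x(y) = 21*y
O = -112263367600 (O = (-233888 - 267120)*(405280 - 181205) = -501008*224075 = -112263367600)
O/x(784) = -112263367600/(21*784) = -112263367600/16464 = -112263367600*1/16464 = -7016460475/1029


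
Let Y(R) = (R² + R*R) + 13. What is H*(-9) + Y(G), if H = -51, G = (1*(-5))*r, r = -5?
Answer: 1722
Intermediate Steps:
G = 25 (G = (1*(-5))*(-5) = -5*(-5) = 25)
Y(R) = 13 + 2*R² (Y(R) = (R² + R²) + 13 = 2*R² + 13 = 13 + 2*R²)
H*(-9) + Y(G) = -51*(-9) + (13 + 2*25²) = 459 + (13 + 2*625) = 459 + (13 + 1250) = 459 + 1263 = 1722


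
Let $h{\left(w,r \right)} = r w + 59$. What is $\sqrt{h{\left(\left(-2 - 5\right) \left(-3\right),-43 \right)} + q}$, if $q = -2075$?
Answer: $i \sqrt{2919} \approx 54.028 i$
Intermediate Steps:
$h{\left(w,r \right)} = 59 + r w$
$\sqrt{h{\left(\left(-2 - 5\right) \left(-3\right),-43 \right)} + q} = \sqrt{\left(59 - 43 \left(-2 - 5\right) \left(-3\right)\right) - 2075} = \sqrt{\left(59 - 43 \left(\left(-7\right) \left(-3\right)\right)\right) - 2075} = \sqrt{\left(59 - 903\right) - 2075} = \sqrt{-844 - 2075} = \sqrt{-2919} = i \sqrt{2919}$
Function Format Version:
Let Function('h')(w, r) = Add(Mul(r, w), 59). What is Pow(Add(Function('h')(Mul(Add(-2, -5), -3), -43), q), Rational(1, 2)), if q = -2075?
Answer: Mul(I, Pow(2919, Rational(1, 2))) ≈ Mul(54.028, I)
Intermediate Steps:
Function('h')(w, r) = Add(59, Mul(r, w))
Pow(Add(Function('h')(Mul(Add(-2, -5), -3), -43), q), Rational(1, 2)) = Pow(Add(Add(59, Mul(-43, Mul(Add(-2, -5), -3))), -2075), Rational(1, 2)) = Pow(Add(Add(59, Mul(-43, Mul(-7, -3))), -2075), Rational(1, 2)) = Pow(Add(Add(59, Mul(-43, 21)), -2075), Rational(1, 2)) = Pow(Add(Add(59, -903), -2075), Rational(1, 2)) = Pow(Add(-844, -2075), Rational(1, 2)) = Pow(-2919, Rational(1, 2)) = Mul(I, Pow(2919, Rational(1, 2)))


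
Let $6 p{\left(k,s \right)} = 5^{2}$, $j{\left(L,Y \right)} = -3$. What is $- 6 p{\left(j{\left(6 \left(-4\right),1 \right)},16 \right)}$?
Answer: $-25$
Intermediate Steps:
$p{\left(k,s \right)} = \frac{25}{6}$ ($p{\left(k,s \right)} = \frac{5^{2}}{6} = \frac{1}{6} \cdot 25 = \frac{25}{6}$)
$- 6 p{\left(j{\left(6 \left(-4\right),1 \right)},16 \right)} = \left(-6\right) \frac{25}{6} = -25$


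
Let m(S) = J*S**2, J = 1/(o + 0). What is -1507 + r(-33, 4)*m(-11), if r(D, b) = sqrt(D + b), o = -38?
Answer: -1507 - 121*I*sqrt(29)/38 ≈ -1507.0 - 17.147*I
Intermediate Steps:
J = -1/38 (J = 1/(-38 + 0) = 1/(-38) = -1/38 ≈ -0.026316)
m(S) = -S**2/38
-1507 + r(-33, 4)*m(-11) = -1507 + sqrt(-33 + 4)*(-1/38*(-11)**2) = -1507 + sqrt(-29)*(-1/38*121) = -1507 + (I*sqrt(29))*(-121/38) = -1507 - 121*I*sqrt(29)/38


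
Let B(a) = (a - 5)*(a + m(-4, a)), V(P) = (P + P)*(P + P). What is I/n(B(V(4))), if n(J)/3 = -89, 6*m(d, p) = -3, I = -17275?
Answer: 17275/267 ≈ 64.700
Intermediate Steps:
m(d, p) = -½ (m(d, p) = (⅙)*(-3) = -½)
V(P) = 4*P² (V(P) = (2*P)*(2*P) = 4*P²)
B(a) = (-5 + a)*(-½ + a) (B(a) = (a - 5)*(a - ½) = (-5 + a)*(-½ + a))
n(J) = -267 (n(J) = 3*(-89) = -267)
I/n(B(V(4))) = -17275/(-267) = -17275*(-1/267) = 17275/267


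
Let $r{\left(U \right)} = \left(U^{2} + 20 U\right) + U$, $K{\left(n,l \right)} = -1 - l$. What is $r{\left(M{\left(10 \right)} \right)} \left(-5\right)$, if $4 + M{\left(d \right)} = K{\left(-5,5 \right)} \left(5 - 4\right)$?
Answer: $550$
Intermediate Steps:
$M{\left(d \right)} = -10$ ($M{\left(d \right)} = -4 + \left(-1 - 5\right) \left(5 - 4\right) = -4 + \left(-1 - 5\right) 1 = -4 - 6 = -10$)
$r{\left(U \right)} = U^{2} + 21 U$
$r{\left(M{\left(10 \right)} \right)} \left(-5\right) = - 10 \left(21 - 10\right) \left(-5\right) = \left(-10\right) 11 \left(-5\right) = \left(-110\right) \left(-5\right) = 550$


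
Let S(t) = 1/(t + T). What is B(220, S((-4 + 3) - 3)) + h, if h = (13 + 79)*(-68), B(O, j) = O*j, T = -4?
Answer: -12567/2 ≈ -6283.5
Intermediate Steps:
S(t) = 1/(-4 + t) (S(t) = 1/(t - 4) = 1/(-4 + t))
h = -6256 (h = 92*(-68) = -6256)
B(220, S((-4 + 3) - 3)) + h = 220/(-4 + ((-4 + 3) - 3)) - 6256 = 220/(-4 + (-1 - 3)) - 6256 = 220/(-4 - 4) - 6256 = 220/(-8) - 6256 = 220*(-⅛) - 6256 = -55/2 - 6256 = -12567/2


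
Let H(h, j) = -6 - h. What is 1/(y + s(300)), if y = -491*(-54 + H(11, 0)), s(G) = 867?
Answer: 1/35728 ≈ 2.7989e-5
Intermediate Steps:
y = 34861 (y = -491*(-54 + (-6 - 1*11)) = -491*(-54 + (-6 - 11)) = -491*(-54 - 17) = -491*(-71) = 34861)
1/(y + s(300)) = 1/(34861 + 867) = 1/35728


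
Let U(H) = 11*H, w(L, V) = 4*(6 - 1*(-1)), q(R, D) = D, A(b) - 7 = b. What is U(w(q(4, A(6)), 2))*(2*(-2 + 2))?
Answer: 0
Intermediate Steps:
A(b) = 7 + b
w(L, V) = 28 (w(L, V) = 4*(6 + 1) = 4*7 = 28)
U(w(q(4, A(6)), 2))*(2*(-2 + 2)) = (11*28)*(2*(-2 + 2)) = 308*(2*0) = 308*0 = 0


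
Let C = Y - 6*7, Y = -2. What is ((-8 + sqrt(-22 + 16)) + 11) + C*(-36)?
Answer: 1587 + I*sqrt(6) ≈ 1587.0 + 2.4495*I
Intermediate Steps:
C = -44 (C = -2 - 6*7 = -2 - 42 = -44)
((-8 + sqrt(-22 + 16)) + 11) + C*(-36) = ((-8 + sqrt(-22 + 16)) + 11) - 44*(-36) = ((-8 + sqrt(-6)) + 11) + 1584 = ((-8 + I*sqrt(6)) + 11) + 1584 = (3 + I*sqrt(6)) + 1584 = 1587 + I*sqrt(6)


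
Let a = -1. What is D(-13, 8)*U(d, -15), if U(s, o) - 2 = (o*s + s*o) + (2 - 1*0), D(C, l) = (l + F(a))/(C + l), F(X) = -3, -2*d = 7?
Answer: -109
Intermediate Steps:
d = -7/2 (d = -½*7 = -7/2 ≈ -3.5000)
D(C, l) = (-3 + l)/(C + l) (D(C, l) = (l - 3)/(C + l) = (-3 + l)/(C + l))
U(s, o) = 4 + 2*o*s (U(s, o) = 2 + ((o*s + s*o) + (2 - 1*0)) = 2 + ((o*s + o*s) + (2 + 0)) = 2 + (2*o*s + 2) = 2 + (2 + 2*o*s) = 4 + 2*o*s)
D(-13, 8)*U(d, -15) = ((-3 + 8)/(-13 + 8))*(4 + 2*(-15)*(-7/2)) = (5/(-5))*(4 + 105) = -⅕*5*109 = -1*109 = -109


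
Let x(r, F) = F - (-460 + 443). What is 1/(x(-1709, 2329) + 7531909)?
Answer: 1/7534255 ≈ 1.3273e-7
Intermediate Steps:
x(r, F) = 17 + F (x(r, F) = F - 1*(-17) = F + 17 = 17 + F)
1/(x(-1709, 2329) + 7531909) = 1/((17 + 2329) + 7531909) = 1/(2346 + 7531909) = 1/7534255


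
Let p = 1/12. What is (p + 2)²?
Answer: 625/144 ≈ 4.3403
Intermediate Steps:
p = 1/12 ≈ 0.083333
(p + 2)² = (1/12 + 2)² = (25/12)² = 625/144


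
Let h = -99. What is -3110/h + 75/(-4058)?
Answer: 12612955/401742 ≈ 31.396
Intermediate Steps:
-3110/h + 75/(-4058) = -3110/(-99) + 75/(-4058) = -3110*(-1/99) + 75*(-1/4058) = 3110/99 - 75/4058 = 12612955/401742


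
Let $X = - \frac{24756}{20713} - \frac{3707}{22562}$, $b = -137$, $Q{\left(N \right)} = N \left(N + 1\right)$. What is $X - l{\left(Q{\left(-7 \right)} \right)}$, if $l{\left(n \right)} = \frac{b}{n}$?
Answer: $\frac{1333570867}{700990059} \approx 1.9024$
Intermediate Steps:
$Q{\left(N \right)} = N \left(1 + N\right)$
$X = - \frac{635327963}{467326706}$ ($X = \left(-24756\right) \frac{1}{20713} - \frac{3707}{22562} = - \frac{24756}{20713} - \frac{3707}{22562} = - \frac{635327963}{467326706} \approx -1.3595$)
$l{\left(n \right)} = - \frac{137}{n}$
$X - l{\left(Q{\left(-7 \right)} \right)} = - \frac{635327963}{467326706} - - \frac{137}{\left(-7\right) \left(1 - 7\right)} = - \frac{635327963}{467326706} - - \frac{137}{\left(-7\right) \left(-6\right)} = - \frac{635327963}{467326706} - - \frac{137}{42} = - \frac{635327963}{467326706} + \frac{137}{42} = \frac{1333570867}{700990059}$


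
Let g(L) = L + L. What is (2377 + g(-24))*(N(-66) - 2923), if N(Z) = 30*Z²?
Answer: 297546053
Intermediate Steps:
g(L) = 2*L
(2377 + g(-24))*(N(-66) - 2923) = (2377 + 2*(-24))*(30*(-66)² - 2923) = (2377 - 48)*(30*4356 - 2923) = 2329*(130680 - 2923) = 2329*127757 = 297546053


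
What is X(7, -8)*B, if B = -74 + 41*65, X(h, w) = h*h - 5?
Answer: 114004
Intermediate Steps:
X(h, w) = -5 + h² (X(h, w) = h² - 5 = -5 + h²)
B = 2591 (B = -74 + 2665 = 2591)
X(7, -8)*B = (-5 + 7²)*2591 = (-5 + 49)*2591 = 44*2591 = 114004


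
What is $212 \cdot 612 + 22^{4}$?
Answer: $364000$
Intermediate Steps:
$212 \cdot 612 + 22^{4} = 129744 + 234256 = 364000$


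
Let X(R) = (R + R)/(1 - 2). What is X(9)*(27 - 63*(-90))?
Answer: -102546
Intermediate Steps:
X(R) = -2*R (X(R) = (2*R)/(-1) = (2*R)*(-1) = -2*R)
X(9)*(27 - 63*(-90)) = (-2*9)*(27 - 63*(-90)) = -18*(27 + 5670) = -18*5697 = -102546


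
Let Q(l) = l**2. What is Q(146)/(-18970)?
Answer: -10658/9485 ≈ -1.1237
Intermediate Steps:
Q(146)/(-18970) = 146**2/(-18970) = 21316*(-1/18970) = -10658/9485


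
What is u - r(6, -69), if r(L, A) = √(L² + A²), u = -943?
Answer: -943 - 3*√533 ≈ -1012.3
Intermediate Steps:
r(L, A) = √(A² + L²)
u - r(6, -69) = -943 - √((-69)² + 6²) = -943 - √(4761 + 36) = -943 - √4797 = -943 - 3*√533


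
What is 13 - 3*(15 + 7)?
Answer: -53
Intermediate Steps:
13 - 3*(15 + 7) = 13 - 3*22 = 13 - 66 = -53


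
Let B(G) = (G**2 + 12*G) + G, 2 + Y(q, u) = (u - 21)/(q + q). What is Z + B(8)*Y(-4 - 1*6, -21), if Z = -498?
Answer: -2406/5 ≈ -481.20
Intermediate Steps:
Y(q, u) = -2 + (-21 + u)/(2*q) (Y(q, u) = -2 + (u - 21)/(q + q) = -2 + (-21 + u)/((2*q)) = -2 + (-21 + u)*(1/(2*q)) = -2 + (-21 + u)/(2*q))
B(G) = G**2 + 13*G
Z + B(8)*Y(-4 - 1*6, -21) = -498 + (8*(13 + 8))*((-21 - 21 - 4*(-4 - 1*6))/(2*(-4 - 1*6))) = -498 + (8*21)*((-21 - 21 - 4*(-4 - 6))/(2*(-4 - 6))) = -498 + 168*((1/2)*(-21 - 21 - 4*(-10))/(-10)) = -498 + 168*((1/2)*(-1/10)*(-21 - 21 + 40)) = -498 + 168*((1/2)*(-1/10)*(-2)) = -498 + 168*(1/10) = -498 + 84/5 = -2406/5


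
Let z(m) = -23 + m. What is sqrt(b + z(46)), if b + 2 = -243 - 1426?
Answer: 4*I*sqrt(103) ≈ 40.596*I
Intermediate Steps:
b = -1671 (b = -2 + (-243 - 1426) = -2 - 1669 = -1671)
sqrt(b + z(46)) = sqrt(-1671 + (-23 + 46)) = sqrt(-1671 + 23) = sqrt(-1648) = 4*I*sqrt(103)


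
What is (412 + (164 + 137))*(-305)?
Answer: -217465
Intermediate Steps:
(412 + (164 + 137))*(-305) = (412 + 301)*(-305) = 713*(-305) = -217465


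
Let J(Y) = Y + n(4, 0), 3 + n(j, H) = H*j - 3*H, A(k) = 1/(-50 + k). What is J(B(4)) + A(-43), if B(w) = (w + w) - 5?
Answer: -1/93 ≈ -0.010753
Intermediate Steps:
n(j, H) = -3 - 3*H + H*j (n(j, H) = -3 + (H*j - 3*H) = -3 + (-3*H + H*j) = -3 - 3*H + H*j)
B(w) = -5 + 2*w (B(w) = 2*w - 5 = -5 + 2*w)
J(Y) = -3 + Y (J(Y) = Y + (-3 - 3*0 + 0*4) = Y + (-3 + 0 + 0) = Y - 3 = -3 + Y)
J(B(4)) + A(-43) = (-3 + (-5 + 2*4)) + 1/(-50 - 43) = (-3 + (-5 + 8)) + 1/(-93) = (-3 + 3) - 1/93 = 0 - 1/93 = -1/93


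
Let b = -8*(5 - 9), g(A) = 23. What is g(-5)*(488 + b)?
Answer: 11960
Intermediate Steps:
b = 32 (b = -8*(-4) = 32)
g(-5)*(488 + b) = 23*(488 + 32) = 23*520 = 11960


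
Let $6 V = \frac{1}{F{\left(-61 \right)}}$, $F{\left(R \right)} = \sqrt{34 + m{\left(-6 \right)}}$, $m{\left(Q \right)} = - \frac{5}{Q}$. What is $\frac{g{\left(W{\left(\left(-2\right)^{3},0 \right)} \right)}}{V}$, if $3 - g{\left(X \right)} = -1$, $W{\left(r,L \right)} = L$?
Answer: $4 \sqrt{1254} \approx 141.65$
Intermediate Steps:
$F{\left(R \right)} = \frac{\sqrt{1254}}{6}$ ($F{\left(R \right)} = \sqrt{34 - \frac{5}{-6}} = \sqrt{34 - - \frac{5}{6}} = \sqrt{34 + \frac{5}{6}} = \sqrt{\frac{209}{6}} = \frac{\sqrt{1254}}{6}$)
$g{\left(X \right)} = 4$ ($g{\left(X \right)} = 3 - -1 = 3 + 1 = 4$)
$V = \frac{\sqrt{1254}}{1254}$ ($V = \frac{1}{6 \frac{\sqrt{1254}}{6}} = \frac{\frac{1}{209} \sqrt{1254}}{6} = \frac{\sqrt{1254}}{1254} \approx 0.028239$)
$\frac{g{\left(W{\left(\left(-2\right)^{3},0 \right)} \right)}}{V} = \frac{4}{\frac{1}{1254} \sqrt{1254}} = 4 \sqrt{1254}$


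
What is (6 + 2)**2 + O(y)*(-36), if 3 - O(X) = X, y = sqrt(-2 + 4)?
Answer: -44 + 36*sqrt(2) ≈ 6.9117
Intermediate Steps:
y = sqrt(2) ≈ 1.4142
O(X) = 3 - X
(6 + 2)**2 + O(y)*(-36) = (6 + 2)**2 + (3 - sqrt(2))*(-36) = 8**2 + (-108 + 36*sqrt(2)) = 64 + (-108 + 36*sqrt(2)) = -44 + 36*sqrt(2)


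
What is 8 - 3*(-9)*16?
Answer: 440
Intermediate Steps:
8 - 3*(-9)*16 = 8 + 27*16 = 8 + 432 = 440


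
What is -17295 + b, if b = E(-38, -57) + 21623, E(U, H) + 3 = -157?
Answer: 4168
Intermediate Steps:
E(U, H) = -160 (E(U, H) = -3 - 157 = -160)
b = 21463 (b = -160 + 21623 = 21463)
-17295 + b = -17295 + 21463 = 4168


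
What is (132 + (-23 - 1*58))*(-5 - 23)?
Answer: -1428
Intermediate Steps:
(132 + (-23 - 1*58))*(-5 - 23) = (132 + (-23 - 58))*(-28) = (132 - 81)*(-28) = 51*(-28) = -1428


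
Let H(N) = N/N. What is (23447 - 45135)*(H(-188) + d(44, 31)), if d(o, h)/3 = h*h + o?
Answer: -65411008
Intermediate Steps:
H(N) = 1
d(o, h) = 3*o + 3*h² (d(o, h) = 3*(h*h + o) = 3*(h² + o) = 3*(o + h²) = 3*o + 3*h²)
(23447 - 45135)*(H(-188) + d(44, 31)) = (23447 - 45135)*(1 + (3*44 + 3*31²)) = -21688*(1 + (132 + 3*961)) = -21688*(1 + (132 + 2883)) = -21688*(1 + 3015) = -21688*3016 = -65411008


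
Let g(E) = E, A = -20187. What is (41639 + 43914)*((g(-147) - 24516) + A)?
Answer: -3837052050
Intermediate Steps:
(41639 + 43914)*((g(-147) - 24516) + A) = (41639 + 43914)*((-147 - 24516) - 20187) = 85553*(-24663 - 20187) = 85553*(-44850) = -3837052050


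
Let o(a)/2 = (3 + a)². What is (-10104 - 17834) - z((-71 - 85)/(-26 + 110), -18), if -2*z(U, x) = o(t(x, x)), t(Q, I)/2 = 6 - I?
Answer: -25337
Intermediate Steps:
t(Q, I) = 12 - 2*I (t(Q, I) = 2*(6 - I) = 12 - 2*I)
o(a) = 2*(3 + a)²
z(U, x) = -(15 - 2*x)² (z(U, x) = -(3 + (12 - 2*x))² = -(15 - 2*x)²)
(-10104 - 17834) - z((-71 - 85)/(-26 + 110), -18) = (-10104 - 17834) - (-1)*(-15 + 2*(-18))² = -27938 - (-1)*(-15 - 36)² = -27938 - (-1)*(-51)² = -27938 - (-1)*2601 = -27938 - 1*(-2601) = -27938 + 2601 = -25337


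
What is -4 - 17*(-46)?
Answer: 778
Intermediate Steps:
-4 - 17*(-46) = -4 + 782 = 778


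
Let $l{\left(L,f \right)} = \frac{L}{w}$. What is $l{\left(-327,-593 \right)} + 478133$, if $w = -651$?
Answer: $\frac{103754970}{217} \approx 4.7813 \cdot 10^{5}$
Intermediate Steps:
$l{\left(L,f \right)} = - \frac{L}{651}$ ($l{\left(L,f \right)} = \frac{L}{-651} = L \left(- \frac{1}{651}\right) = - \frac{L}{651}$)
$l{\left(-327,-593 \right)} + 478133 = \left(- \frac{1}{651}\right) \left(-327\right) + 478133 = \frac{109}{217} + 478133 = \frac{103754970}{217}$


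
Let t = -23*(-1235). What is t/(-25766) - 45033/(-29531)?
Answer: 24730171/58530442 ≈ 0.42252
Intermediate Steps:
t = 28405
t/(-25766) - 45033/(-29531) = 28405/(-25766) - 45033/(-29531) = 28405*(-1/25766) - 45033*(-1/29531) = -2185/1982 + 45033/29531 = 24730171/58530442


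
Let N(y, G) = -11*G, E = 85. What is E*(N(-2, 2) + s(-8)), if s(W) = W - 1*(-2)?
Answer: -2380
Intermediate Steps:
s(W) = 2 + W (s(W) = W + 2 = 2 + W)
E*(N(-2, 2) + s(-8)) = 85*(-11*2 + (2 - 8)) = 85*(-22 - 6) = 85*(-28) = -2380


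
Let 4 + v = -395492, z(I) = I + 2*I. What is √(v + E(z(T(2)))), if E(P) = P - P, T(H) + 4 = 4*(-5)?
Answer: 6*I*√10986 ≈ 628.88*I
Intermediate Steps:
T(H) = -24 (T(H) = -4 + 4*(-5) = -4 - 20 = -24)
z(I) = 3*I
E(P) = 0
v = -395496 (v = -4 - 395492 = -395496)
√(v + E(z(T(2)))) = √(-395496 + 0) = √(-395496) = 6*I*√10986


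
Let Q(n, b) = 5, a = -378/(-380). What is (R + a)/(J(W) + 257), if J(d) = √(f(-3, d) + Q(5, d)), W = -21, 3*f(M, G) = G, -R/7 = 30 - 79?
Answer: 16797263/12549690 - 65359*I*√2/12549690 ≈ 1.3385 - 0.0073652*I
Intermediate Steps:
R = 343 (R = -7*(30 - 79) = -7*(-49) = 343)
a = 189/190 (a = -378*(-1/380) = 189/190 ≈ 0.99474)
f(M, G) = G/3
J(d) = √(5 + d/3) (J(d) = √(d/3 + 5) = √(5 + d/3))
(R + a)/(J(W) + 257) = (343 + 189/190)/(√(45 + 3*(-21))/3 + 257) = 65359/(190*(√(45 - 63)/3 + 257)) = 65359/(190*(√(-18)/3 + 257)) = 65359/(190*((3*I*√2)/3 + 257)) = 65359/(190*(I*√2 + 257)) = 65359/(190*(257 + I*√2))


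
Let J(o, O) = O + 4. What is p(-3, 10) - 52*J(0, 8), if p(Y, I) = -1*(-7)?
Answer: -617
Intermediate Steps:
p(Y, I) = 7
J(o, O) = 4 + O
p(-3, 10) - 52*J(0, 8) = 7 - 52*(4 + 8) = 7 - 52*12 = 7 - 624 = -617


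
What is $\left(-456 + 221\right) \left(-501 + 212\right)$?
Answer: $67915$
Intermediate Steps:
$\left(-456 + 221\right) \left(-501 + 212\right) = \left(-235\right) \left(-289\right) = 67915$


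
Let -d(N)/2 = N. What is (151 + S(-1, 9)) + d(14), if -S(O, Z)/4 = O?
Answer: 127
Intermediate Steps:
S(O, Z) = -4*O
d(N) = -2*N
(151 + S(-1, 9)) + d(14) = (151 - 4*(-1)) - 2*14 = (151 + 4) - 28 = 155 - 28 = 127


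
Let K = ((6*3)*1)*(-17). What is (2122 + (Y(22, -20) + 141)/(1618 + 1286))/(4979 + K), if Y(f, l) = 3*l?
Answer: 2054123/4523464 ≈ 0.45410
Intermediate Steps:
K = -306 (K = (18*1)*(-17) = 18*(-17) = -306)
(2122 + (Y(22, -20) + 141)/(1618 + 1286))/(4979 + K) = (2122 + (3*(-20) + 141)/(1618 + 1286))/(4979 - 306) = (2122 + (-60 + 141)/2904)/4673 = (2122 + 81*(1/2904))*(1/4673) = (2122 + 27/968)*(1/4673) = (2054123/968)*(1/4673) = 2054123/4523464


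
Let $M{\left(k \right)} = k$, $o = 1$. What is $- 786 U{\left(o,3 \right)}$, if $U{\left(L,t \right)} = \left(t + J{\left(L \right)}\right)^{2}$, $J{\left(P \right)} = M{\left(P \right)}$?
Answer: $-12576$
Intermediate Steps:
$J{\left(P \right)} = P$
$U{\left(L,t \right)} = \left(L + t\right)^{2}$ ($U{\left(L,t \right)} = \left(t + L\right)^{2} = \left(L + t\right)^{2}$)
$- 786 U{\left(o,3 \right)} = - 786 \left(1 + 3\right)^{2} = - 786 \cdot 4^{2} = \left(-786\right) 16 = -12576$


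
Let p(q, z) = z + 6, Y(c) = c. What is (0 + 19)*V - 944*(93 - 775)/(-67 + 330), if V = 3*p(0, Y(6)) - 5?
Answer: 798715/263 ≈ 3036.9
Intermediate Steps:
p(q, z) = 6 + z
V = 31 (V = 3*(6 + 6) - 5 = 3*12 - 5 = 36 - 5 = 31)
(0 + 19)*V - 944*(93 - 775)/(-67 + 330) = (0 + 19)*31 - 944*(93 - 775)/(-67 + 330) = 19*31 - (-643808)/263 = 589 - (-643808)/263 = 589 - 944*(-682/263) = 589 + 643808/263 = 798715/263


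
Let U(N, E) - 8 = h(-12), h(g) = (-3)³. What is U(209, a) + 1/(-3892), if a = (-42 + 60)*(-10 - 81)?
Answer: -73949/3892 ≈ -19.000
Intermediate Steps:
h(g) = -27
a = -1638 (a = 18*(-91) = -1638)
U(N, E) = -19 (U(N, E) = 8 - 27 = -19)
U(209, a) + 1/(-3892) = -19 + 1/(-3892) = -19 - 1/3892 = -73949/3892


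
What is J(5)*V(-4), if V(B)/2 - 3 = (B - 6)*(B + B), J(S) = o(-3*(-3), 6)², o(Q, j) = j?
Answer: 5976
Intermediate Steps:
J(S) = 36 (J(S) = 6² = 36)
V(B) = 6 + 4*B*(-6 + B) (V(B) = 6 + 2*((B - 6)*(B + B)) = 6 + 2*((-6 + B)*(2*B)) = 6 + 2*(2*B*(-6 + B)) = 6 + 4*B*(-6 + B))
J(5)*V(-4) = 36*(6 - 24*(-4) + 4*(-4)²) = 36*(6 + 96 + 4*16) = 36*(6 + 96 + 64) = 36*166 = 5976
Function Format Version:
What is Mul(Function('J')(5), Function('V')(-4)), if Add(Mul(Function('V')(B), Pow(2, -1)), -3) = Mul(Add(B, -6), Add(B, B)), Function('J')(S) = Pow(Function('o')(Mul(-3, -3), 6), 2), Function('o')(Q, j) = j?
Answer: 5976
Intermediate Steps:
Function('J')(S) = 36 (Function('J')(S) = Pow(6, 2) = 36)
Function('V')(B) = Add(6, Mul(4, B, Add(-6, B))) (Function('V')(B) = Add(6, Mul(2, Mul(Add(B, -6), Add(B, B)))) = Add(6, Mul(2, Mul(Add(-6, B), Mul(2, B)))) = Add(6, Mul(2, Mul(2, B, Add(-6, B)))) = Add(6, Mul(4, B, Add(-6, B))))
Mul(Function('J')(5), Function('V')(-4)) = Mul(36, Add(6, Mul(-24, -4), Mul(4, Pow(-4, 2)))) = Mul(36, Add(6, 96, Mul(4, 16))) = Mul(36, Add(6, 96, 64)) = Mul(36, 166) = 5976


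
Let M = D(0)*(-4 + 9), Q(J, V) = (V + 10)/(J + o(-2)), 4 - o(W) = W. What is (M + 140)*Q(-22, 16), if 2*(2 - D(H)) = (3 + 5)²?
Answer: 65/4 ≈ 16.250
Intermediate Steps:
o(W) = 4 - W
D(H) = -30 (D(H) = 2 - (3 + 5)²/2 = 2 - ½*8² = 2 - ½*64 = 2 - 32 = -30)
Q(J, V) = (10 + V)/(6 + J) (Q(J, V) = (V + 10)/(J + (4 - 1*(-2))) = (10 + V)/(J + (4 + 2)) = (10 + V)/(J + 6) = (10 + V)/(6 + J))
M = -150 (M = -30*(-4 + 9) = -30*5 = -150)
(M + 140)*Q(-22, 16) = (-150 + 140)*((10 + 16)/(6 - 22)) = -10*26/(-16) = -(-5)*26/8 = -10*(-13/8) = 65/4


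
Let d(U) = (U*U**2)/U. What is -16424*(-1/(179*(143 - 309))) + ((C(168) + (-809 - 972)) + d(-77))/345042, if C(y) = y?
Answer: -1384681046/2563144497 ≈ -0.54023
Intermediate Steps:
d(U) = U**2 (d(U) = U**3/U = U**2)
-16424*(-1/(179*(143 - 309))) + ((C(168) + (-809 - 972)) + d(-77))/345042 = -16424*(-1/(179*(143 - 309))) + ((168 + (-809 - 972)) + (-77)**2)/345042 = -16424/((-166*(-179))) + ((168 - 1781) + 5929)*(1/345042) = -16424/29714 + (-1613 + 5929)*(1/345042) = -16424*1/29714 + 4316*(1/345042) = -8212/14857 + 2158/172521 = -1384681046/2563144497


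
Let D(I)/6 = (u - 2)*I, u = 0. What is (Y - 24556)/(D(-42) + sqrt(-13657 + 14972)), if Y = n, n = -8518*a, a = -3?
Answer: 502992/252701 - 998*sqrt(1315)/252701 ≈ 1.8472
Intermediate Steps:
D(I) = -12*I (D(I) = 6*((0 - 2)*I) = 6*(-2*I) = -12*I)
n = 25554 (n = -8518*(-3) = 25554)
Y = 25554
(Y - 24556)/(D(-42) + sqrt(-13657 + 14972)) = (25554 - 24556)/(-12*(-42) + sqrt(-13657 + 14972)) = 998/(504 + sqrt(1315))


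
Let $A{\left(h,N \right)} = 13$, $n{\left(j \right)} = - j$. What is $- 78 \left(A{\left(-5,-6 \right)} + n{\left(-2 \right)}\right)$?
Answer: $-1170$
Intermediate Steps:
$- 78 \left(A{\left(-5,-6 \right)} + n{\left(-2 \right)}\right) = - 78 \left(13 - -2\right) = - 78 \left(13 + 2\right) = \left(-78\right) 15 = -1170$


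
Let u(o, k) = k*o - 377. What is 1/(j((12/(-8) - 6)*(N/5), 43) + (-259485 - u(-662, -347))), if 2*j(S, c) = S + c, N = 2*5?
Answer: -1/488808 ≈ -2.0458e-6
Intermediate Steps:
u(o, k) = -377 + k*o
N = 10
j(S, c) = S/2 + c/2 (j(S, c) = (S + c)/2 = S/2 + c/2)
1/(j((12/(-8) - 6)*(N/5), 43) + (-259485 - u(-662, -347))) = 1/((((12/(-8) - 6)*(10/5))/2 + (½)*43) + (-259485 - (-377 - 347*(-662)))) = 1/((((12*(-⅛) - 6)*(10*(⅕)))/2 + 43/2) + (-259485 - (-377 + 229714))) = 1/((((-3/2 - 6)*2)/2 + 43/2) + (-259485 - 1*229337)) = 1/(((-15/2*2)/2 + 43/2) + (-259485 - 229337)) = 1/(((½)*(-15) + 43/2) - 488822) = 1/((-15/2 + 43/2) - 488822) = 1/(14 - 488822) = 1/(-488808) = -1/488808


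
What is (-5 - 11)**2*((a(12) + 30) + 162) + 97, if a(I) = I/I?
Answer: 49505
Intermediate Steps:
a(I) = 1
(-5 - 11)**2*((a(12) + 30) + 162) + 97 = (-5 - 11)**2*((1 + 30) + 162) + 97 = (-16)**2*(31 + 162) + 97 = 256*193 + 97 = 49408 + 97 = 49505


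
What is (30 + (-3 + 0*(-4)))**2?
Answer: 729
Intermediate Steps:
(30 + (-3 + 0*(-4)))**2 = (30 + (-3 + 0))**2 = (30 - 3)**2 = 27**2 = 729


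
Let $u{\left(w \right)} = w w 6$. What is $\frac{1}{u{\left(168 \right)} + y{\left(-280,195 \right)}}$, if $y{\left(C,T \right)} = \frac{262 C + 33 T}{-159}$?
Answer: $\frac{159}{26992621} \approx 5.8905 \cdot 10^{-6}$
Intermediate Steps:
$y{\left(C,T \right)} = - \frac{262 C}{159} - \frac{11 T}{53}$ ($y{\left(C,T \right)} = \left(33 T + 262 C\right) \left(- \frac{1}{159}\right) = - \frac{262 C}{159} - \frac{11 T}{53}$)
$u{\left(w \right)} = 6 w^{2}$ ($u{\left(w \right)} = w^{2} \cdot 6 = 6 w^{2}$)
$\frac{1}{u{\left(168 \right)} + y{\left(-280,195 \right)}} = \frac{1}{6 \cdot 168^{2} - - \frac{66925}{159}} = \frac{1}{6 \cdot 28224 + \left(\frac{73360}{159} - \frac{2145}{53}\right)} = \frac{1}{169344 + \frac{66925}{159}} = \frac{1}{\frac{26992621}{159}} = \frac{159}{26992621}$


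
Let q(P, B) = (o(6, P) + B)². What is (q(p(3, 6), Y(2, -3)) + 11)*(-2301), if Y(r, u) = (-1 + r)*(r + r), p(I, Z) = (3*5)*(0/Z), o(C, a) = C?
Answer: -255411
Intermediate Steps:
p(I, Z) = 0 (p(I, Z) = 15*0 = 0)
Y(r, u) = 2*r*(-1 + r) (Y(r, u) = (-1 + r)*(2*r) = 2*r*(-1 + r))
q(P, B) = (6 + B)²
(q(p(3, 6), Y(2, -3)) + 11)*(-2301) = ((6 + 2*2*(-1 + 2))² + 11)*(-2301) = ((6 + 2*2*1)² + 11)*(-2301) = ((6 + 4)² + 11)*(-2301) = (10² + 11)*(-2301) = (100 + 11)*(-2301) = 111*(-2301) = -255411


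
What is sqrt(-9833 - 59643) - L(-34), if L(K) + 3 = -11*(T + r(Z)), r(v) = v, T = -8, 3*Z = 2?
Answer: -233/3 + 2*I*sqrt(17369) ≈ -77.667 + 263.58*I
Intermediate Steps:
Z = 2/3 (Z = (1/3)*2 = 2/3 ≈ 0.66667)
L(K) = 233/3 (L(K) = -3 - 11*(-8 + 2/3) = -3 - 11*(-22/3) = -3 + 242/3 = 233/3)
sqrt(-9833 - 59643) - L(-34) = sqrt(-9833 - 59643) - 1*233/3 = sqrt(-69476) - 233/3 = 2*I*sqrt(17369) - 233/3 = -233/3 + 2*I*sqrt(17369)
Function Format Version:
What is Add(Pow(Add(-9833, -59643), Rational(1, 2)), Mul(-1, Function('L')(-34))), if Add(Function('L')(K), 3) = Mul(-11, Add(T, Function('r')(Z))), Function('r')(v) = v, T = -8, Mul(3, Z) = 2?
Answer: Add(Rational(-233, 3), Mul(2, I, Pow(17369, Rational(1, 2)))) ≈ Add(-77.667, Mul(263.58, I))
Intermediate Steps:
Z = Rational(2, 3) (Z = Mul(Rational(1, 3), 2) = Rational(2, 3) ≈ 0.66667)
Function('L')(K) = Rational(233, 3) (Function('L')(K) = Add(-3, Mul(-11, Add(-8, Rational(2, 3)))) = Add(-3, Mul(-11, Rational(-22, 3))) = Add(-3, Rational(242, 3)) = Rational(233, 3))
Add(Pow(Add(-9833, -59643), Rational(1, 2)), Mul(-1, Function('L')(-34))) = Add(Pow(Add(-9833, -59643), Rational(1, 2)), Mul(-1, Rational(233, 3))) = Add(Pow(-69476, Rational(1, 2)), Rational(-233, 3)) = Add(Mul(2, I, Pow(17369, Rational(1, 2))), Rational(-233, 3)) = Add(Rational(-233, 3), Mul(2, I, Pow(17369, Rational(1, 2))))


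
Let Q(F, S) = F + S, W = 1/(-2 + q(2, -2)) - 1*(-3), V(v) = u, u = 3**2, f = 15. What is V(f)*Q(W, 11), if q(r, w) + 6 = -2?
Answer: 1251/10 ≈ 125.10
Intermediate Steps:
q(r, w) = -8 (q(r, w) = -6 - 2 = -8)
u = 9
V(v) = 9
W = 29/10 (W = 1/(-2 - 8) - 1*(-3) = 1/(-10) + 3 = -1/10 + 3 = 29/10 ≈ 2.9000)
V(f)*Q(W, 11) = 9*(29/10 + 11) = 9*(139/10) = 1251/10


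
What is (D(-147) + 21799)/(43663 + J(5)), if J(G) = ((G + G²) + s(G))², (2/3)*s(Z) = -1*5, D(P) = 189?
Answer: 87952/176677 ≈ 0.49781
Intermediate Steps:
s(Z) = -15/2 (s(Z) = 3*(-1*5)/2 = (3/2)*(-5) = -15/2)
J(G) = (-15/2 + G + G²)² (J(G) = ((G + G²) - 15/2)² = (-15/2 + G + G²)²)
(D(-147) + 21799)/(43663 + J(5)) = (189 + 21799)/(43663 + (-15 + 2*5 + 2*5²)²/4) = 21988/(43663 + (-15 + 10 + 2*25)²/4) = 21988/(43663 + (-15 + 10 + 50)²/4) = 21988/(43663 + (¼)*45²) = 21988/(43663 + (¼)*2025) = 21988/(43663 + 2025/4) = 21988/(176677/4) = 21988*(4/176677) = 87952/176677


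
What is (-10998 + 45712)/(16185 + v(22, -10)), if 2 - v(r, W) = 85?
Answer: 17357/8051 ≈ 2.1559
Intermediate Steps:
v(r, W) = -83 (v(r, W) = 2 - 1*85 = 2 - 85 = -83)
(-10998 + 45712)/(16185 + v(22, -10)) = (-10998 + 45712)/(16185 - 83) = 34714/16102 = 34714*(1/16102) = 17357/8051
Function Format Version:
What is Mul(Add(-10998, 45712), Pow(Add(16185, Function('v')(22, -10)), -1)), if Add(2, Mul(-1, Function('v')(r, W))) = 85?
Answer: Rational(17357, 8051) ≈ 2.1559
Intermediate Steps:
Function('v')(r, W) = -83 (Function('v')(r, W) = Add(2, Mul(-1, 85)) = Add(2, -85) = -83)
Mul(Add(-10998, 45712), Pow(Add(16185, Function('v')(22, -10)), -1)) = Mul(Add(-10998, 45712), Pow(Add(16185, -83), -1)) = Mul(34714, Pow(16102, -1)) = Mul(34714, Rational(1, 16102)) = Rational(17357, 8051)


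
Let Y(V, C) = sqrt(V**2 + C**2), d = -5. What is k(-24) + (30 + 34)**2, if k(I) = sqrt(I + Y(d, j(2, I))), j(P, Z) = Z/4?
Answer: 4096 + sqrt(-24 + sqrt(61)) ≈ 4096.0 + 4.0237*I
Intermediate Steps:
j(P, Z) = Z/4 (j(P, Z) = Z*(1/4) = Z/4)
Y(V, C) = sqrt(C**2 + V**2)
k(I) = sqrt(I + sqrt(25 + I**2/16)) (k(I) = sqrt(I + sqrt((I/4)**2 + (-5)**2)) = sqrt(I + sqrt(I**2/16 + 25)) = sqrt(I + sqrt(25 + I**2/16)))
k(-24) + (30 + 34)**2 = sqrt(sqrt(400 + (-24)**2) + 4*(-24))/2 + (30 + 34)**2 = sqrt(sqrt(400 + 576) - 96)/2 + 64**2 = sqrt(sqrt(976) - 96)/2 + 4096 = sqrt(4*sqrt(61) - 96)/2 + 4096 = sqrt(-96 + 4*sqrt(61))/2 + 4096 = 4096 + sqrt(-96 + 4*sqrt(61))/2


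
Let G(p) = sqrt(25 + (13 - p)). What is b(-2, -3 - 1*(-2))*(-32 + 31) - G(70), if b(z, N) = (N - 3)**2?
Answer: -16 - 4*I*sqrt(2) ≈ -16.0 - 5.6569*I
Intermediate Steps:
b(z, N) = (-3 + N)**2
G(p) = sqrt(38 - p)
b(-2, -3 - 1*(-2))*(-32 + 31) - G(70) = (-3 + (-3 - 1*(-2)))**2*(-32 + 31) - sqrt(38 - 1*70) = (-3 + (-3 + 2))**2*(-1) - sqrt(38 - 70) = (-3 - 1)**2*(-1) - sqrt(-32) = (-4)**2*(-1) - 4*I*sqrt(2) = 16*(-1) - 4*I*sqrt(2) = -16 - 4*I*sqrt(2)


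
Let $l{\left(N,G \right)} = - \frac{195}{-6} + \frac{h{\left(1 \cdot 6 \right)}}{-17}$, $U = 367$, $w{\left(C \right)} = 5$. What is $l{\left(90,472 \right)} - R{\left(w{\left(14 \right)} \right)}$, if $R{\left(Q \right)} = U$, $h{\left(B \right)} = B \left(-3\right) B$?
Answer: $- \frac{11157}{34} \approx -328.15$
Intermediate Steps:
$h{\left(B \right)} = - 3 B^{2}$ ($h{\left(B \right)} = - 3 B B = - 3 B^{2}$)
$R{\left(Q \right)} = 367$
$l{\left(N,G \right)} = \frac{1321}{34}$ ($l{\left(N,G \right)} = - \frac{195}{-6} + \frac{\left(-3\right) \left(1 \cdot 6\right)^{2}}{-17} = \left(-195\right) \left(- \frac{1}{6}\right) + - 3 \cdot 6^{2} \left(- \frac{1}{17}\right) = \frac{65}{2} + \left(-3\right) 36 \left(- \frac{1}{17}\right) = \frac{65}{2} - - \frac{108}{17} = \frac{65}{2} + \frac{108}{17} = \frac{1321}{34}$)
$l{\left(90,472 \right)} - R{\left(w{\left(14 \right)} \right)} = \frac{1321}{34} - 367 = - \frac{11157}{34}$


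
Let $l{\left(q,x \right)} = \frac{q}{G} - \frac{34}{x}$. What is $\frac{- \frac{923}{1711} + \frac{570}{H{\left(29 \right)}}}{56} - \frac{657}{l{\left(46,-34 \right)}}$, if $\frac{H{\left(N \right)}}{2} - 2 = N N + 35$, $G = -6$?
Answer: $\frac{41451693457}{420632240} \approx 98.546$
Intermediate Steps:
$H{\left(N \right)} = 74 + 2 N^{2}$ ($H{\left(N \right)} = 4 + 2 \left(N N + 35\right) = 4 + 2 \left(N^{2} + 35\right) = 4 + 2 \left(35 + N^{2}\right) = 4 + \left(70 + 2 N^{2}\right) = 74 + 2 N^{2}$)
$l{\left(q,x \right)} = - \frac{34}{x} - \frac{q}{6}$ ($l{\left(q,x \right)} = \frac{q}{-6} - \frac{34}{x} = q \left(- \frac{1}{6}\right) - \frac{34}{x} = - \frac{q}{6} - \frac{34}{x} = - \frac{34}{x} - \frac{q}{6}$)
$\frac{- \frac{923}{1711} + \frac{570}{H{\left(29 \right)}}}{56} - \frac{657}{l{\left(46,-34 \right)}} = \frac{- \frac{923}{1711} + \frac{570}{74 + 2 \cdot 29^{2}}}{56} - \frac{657}{- \frac{34}{-34} - \frac{23}{3}} = \left(\left(-923\right) \frac{1}{1711} + \frac{570}{74 + 2 \cdot 841}\right) \frac{1}{56} - \frac{657}{\left(-34\right) \left(- \frac{1}{34}\right) - \frac{23}{3}} = \left(- \frac{923}{1711} + \frac{570}{74 + 1682}\right) \frac{1}{56} - \frac{657}{1 - \frac{23}{3}} = \left(- \frac{923}{1711} + \frac{570}{1756}\right) \frac{1}{56} - \frac{657}{- \frac{20}{3}} = \left(- \frac{923}{1711} + 570 \cdot \frac{1}{1756}\right) \frac{1}{56} - - \frac{1971}{20} = \left(- \frac{923}{1711} + \frac{285}{878}\right) \frac{1}{56} + \frac{1971}{20} = \left(- \frac{322759}{1502258}\right) \frac{1}{56} + \frac{1971}{20} = - \frac{322759}{84126448} + \frac{1971}{20} = \frac{41451693457}{420632240}$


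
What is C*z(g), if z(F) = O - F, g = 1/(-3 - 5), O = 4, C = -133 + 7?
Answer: -2079/4 ≈ -519.75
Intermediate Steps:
C = -126
g = -1/8 (g = 1/(-8) = -1/8 ≈ -0.12500)
z(F) = 4 - F
C*z(g) = -126*(4 - 1*(-1/8)) = -126*(4 + 1/8) = -126*33/8 = -2079/4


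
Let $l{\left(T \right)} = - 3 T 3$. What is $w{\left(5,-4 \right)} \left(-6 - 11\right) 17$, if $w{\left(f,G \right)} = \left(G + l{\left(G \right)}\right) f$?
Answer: $-46240$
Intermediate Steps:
$l{\left(T \right)} = - 9 T$ ($l{\left(T \right)} = - 3 \cdot 3 T = - 9 T$)
$w{\left(f,G \right)} = - 8 G f$ ($w{\left(f,G \right)} = \left(G - 9 G\right) f = - 8 G f$)
$w{\left(5,-4 \right)} \left(-6 - 11\right) 17 = \left(-8\right) \left(-4\right) 5 \left(-6 - 11\right) 17 = 160 \left(-6 - 11\right) 17 = 160 \left(-17\right) 17 = \left(-2720\right) 17 = -46240$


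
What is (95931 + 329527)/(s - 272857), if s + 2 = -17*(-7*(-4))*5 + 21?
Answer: -212729/137609 ≈ -1.5459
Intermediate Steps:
s = -2361 (s = -2 + (-17*(-7*(-4))*5 + 21) = -2 + (-476*5 + 21) = -2 + (-17*140 + 21) = -2 + (-2380 + 21) = -2 - 2359 = -2361)
(95931 + 329527)/(s - 272857) = (95931 + 329527)/(-2361 - 272857) = 425458/(-275218) = 425458*(-1/275218) = -212729/137609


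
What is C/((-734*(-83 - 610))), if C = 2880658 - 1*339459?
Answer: 2541199/508662 ≈ 4.9958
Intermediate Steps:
C = 2541199 (C = 2880658 - 339459 = 2541199)
C/((-734*(-83 - 610))) = 2541199/((-734*(-83 - 610))) = 2541199/((-734*(-693))) = 2541199/508662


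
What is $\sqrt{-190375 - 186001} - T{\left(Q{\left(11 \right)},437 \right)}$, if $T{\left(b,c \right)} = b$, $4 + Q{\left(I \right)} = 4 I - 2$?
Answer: $-38 + 2 i \sqrt{94094} \approx -38.0 + 613.5 i$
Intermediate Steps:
$Q{\left(I \right)} = -6 + 4 I$ ($Q{\left(I \right)} = -4 + \left(4 I - 2\right) = -4 + \left(-2 + 4 I\right) = -6 + 4 I$)
$\sqrt{-190375 - 186001} - T{\left(Q{\left(11 \right)},437 \right)} = \sqrt{-190375 - 186001} - \left(-6 + 4 \cdot 11\right) = \sqrt{-376376} - \left(-6 + 44\right) = 2 i \sqrt{94094} - 38 = -38 + 2 i \sqrt{94094}$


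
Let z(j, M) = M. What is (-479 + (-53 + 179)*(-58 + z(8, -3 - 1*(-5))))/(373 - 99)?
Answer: -55/2 ≈ -27.500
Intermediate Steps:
(-479 + (-53 + 179)*(-58 + z(8, -3 - 1*(-5))))/(373 - 99) = (-479 + (-53 + 179)*(-58 + (-3 - 1*(-5))))/(373 - 99) = (-479 + 126*(-58 + (-3 + 5)))/274 = (-479 + 126*(-58 + 2))*(1/274) = (-479 + 126*(-56))*(1/274) = (-479 - 7056)*(1/274) = -7535*1/274 = -55/2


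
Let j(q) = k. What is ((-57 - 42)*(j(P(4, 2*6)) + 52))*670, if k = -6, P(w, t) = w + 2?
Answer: -3051180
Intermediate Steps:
P(w, t) = 2 + w
j(q) = -6
((-57 - 42)*(j(P(4, 2*6)) + 52))*670 = ((-57 - 42)*(-6 + 52))*670 = -99*46*670 = -4554*670 = -3051180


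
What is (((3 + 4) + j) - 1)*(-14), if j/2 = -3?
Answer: 0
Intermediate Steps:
j = -6 (j = 2*(-3) = -6)
(((3 + 4) + j) - 1)*(-14) = (((3 + 4) - 6) - 1)*(-14) = ((7 - 6) - 1)*(-14) = (1 - 1)*(-14) = 0*(-14) = 0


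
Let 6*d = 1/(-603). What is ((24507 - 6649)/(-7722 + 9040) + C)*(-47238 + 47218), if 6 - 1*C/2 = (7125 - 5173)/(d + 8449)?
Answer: -10107467114980/20144628979 ≈ -501.75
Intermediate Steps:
d = -1/3618 (d = (1/6)/(-603) = (1/6)*(-1/603) = -1/3618 ≈ -0.00027640)
C = 352697100/30568481 (C = 12 - 2*(7125 - 5173)/(-1/3618 + 8449) = 12 - 3904/30568481/3618 = 12 - 3904*3618/30568481 = 12 - 2*7062336/30568481 = 12 - 14124672/30568481 = 352697100/30568481 ≈ 11.538)
((24507 - 6649)/(-7722 + 9040) + C)*(-47238 + 47218) = ((24507 - 6649)/(-7722 + 9040) + 352697100/30568481)*(-47238 + 47218) = (17858/1318 + 352697100/30568481)*(-20) = (17858*(1/1318) + 352697100/30568481)*(-20) = (8929/659 + 352697100/30568481)*(-20) = (505373355749/20144628979)*(-20) = -10107467114980/20144628979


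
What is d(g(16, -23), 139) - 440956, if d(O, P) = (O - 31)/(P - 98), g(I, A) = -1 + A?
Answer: -18079251/41 ≈ -4.4096e+5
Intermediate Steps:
d(O, P) = (-31 + O)/(-98 + P)
d(g(16, -23), 139) - 440956 = (-31 + (-1 - 23))/(-98 + 139) - 440956 = (-31 - 24)/41 - 440956 = (1/41)*(-55) - 440956 = -55/41 - 440956 = -18079251/41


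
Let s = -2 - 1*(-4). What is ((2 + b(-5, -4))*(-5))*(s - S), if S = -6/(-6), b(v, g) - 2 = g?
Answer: 0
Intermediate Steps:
b(v, g) = 2 + g
S = 1 (S = -6*(-⅙) = 1)
s = 2 (s = -2 + 4 = 2)
((2 + b(-5, -4))*(-5))*(s - S) = ((2 + (2 - 4))*(-5))*(2 - 1*1) = ((2 - 2)*(-5))*(2 - 1) = (0*(-5))*1 = 0*1 = 0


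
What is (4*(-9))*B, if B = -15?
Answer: 540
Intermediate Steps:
(4*(-9))*B = (4*(-9))*(-15) = -36*(-15) = 540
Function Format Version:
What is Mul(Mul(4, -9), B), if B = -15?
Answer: 540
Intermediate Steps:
Mul(Mul(4, -9), B) = Mul(Mul(4, -9), -15) = Mul(-36, -15) = 540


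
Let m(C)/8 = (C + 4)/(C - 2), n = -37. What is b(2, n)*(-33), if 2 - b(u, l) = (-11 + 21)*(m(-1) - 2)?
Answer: -3366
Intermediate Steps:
m(C) = 8*(4 + C)/(-2 + C) (m(C) = 8*((C + 4)/(C - 2)) = 8*((4 + C)/(-2 + C)) = 8*(4 + C)/(-2 + C))
b(u, l) = 102 (b(u, l) = 2 - (-11 + 21)*(8*(4 - 1)/(-2 - 1) - 2) = 2 - 10*(8*3/(-3) - 2) = 2 - 10*(8*(-⅓)*3 - 2) = 2 - 10*(-8 - 2) = 2 - 10*(-10) = 2 - 1*(-100) = 2 + 100 = 102)
b(2, n)*(-33) = 102*(-33) = -3366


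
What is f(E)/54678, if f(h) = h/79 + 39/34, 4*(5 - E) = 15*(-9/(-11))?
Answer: 69227/3231032376 ≈ 2.1426e-5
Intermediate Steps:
E = 85/44 (E = 5 - 15*(-9/(-11))/4 = 5 - 15*(-9*(-1/11))/4 = 5 - 15*9/(4*11) = 5 - 1/4*135/11 = 5 - 135/44 = 85/44 ≈ 1.9318)
f(h) = 39/34 + h/79 (f(h) = h*(1/79) + 39*(1/34) = h/79 + 39/34 = 39/34 + h/79)
f(E)/54678 = (39/34 + (1/79)*(85/44))/54678 = (39/34 + 85/3476)*(1/54678) = (69227/59092)*(1/54678) = 69227/3231032376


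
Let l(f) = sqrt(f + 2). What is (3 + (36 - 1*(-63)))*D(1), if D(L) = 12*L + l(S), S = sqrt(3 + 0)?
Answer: 1224 + 102*sqrt(2 + sqrt(3)) ≈ 1421.0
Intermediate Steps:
S = sqrt(3) ≈ 1.7320
l(f) = sqrt(2 + f)
D(L) = sqrt(2 + sqrt(3)) + 12*L (D(L) = 12*L + sqrt(2 + sqrt(3)) = sqrt(2 + sqrt(3)) + 12*L)
(3 + (36 - 1*(-63)))*D(1) = (3 + (36 - 1*(-63)))*(sqrt(2 + sqrt(3)) + 12*1) = (3 + (36 + 63))*(sqrt(2 + sqrt(3)) + 12) = (3 + 99)*(12 + sqrt(2 + sqrt(3))) = 102*(12 + sqrt(2 + sqrt(3))) = 1224 + 102*sqrt(2 + sqrt(3))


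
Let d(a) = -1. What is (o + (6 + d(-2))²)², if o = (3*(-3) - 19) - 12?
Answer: 225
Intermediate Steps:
o = -40 (o = (-9 - 19) - 12 = -28 - 12 = -40)
(o + (6 + d(-2))²)² = (-40 + (6 - 1)²)² = (-40 + 5²)² = (-40 + 25)² = (-15)² = 225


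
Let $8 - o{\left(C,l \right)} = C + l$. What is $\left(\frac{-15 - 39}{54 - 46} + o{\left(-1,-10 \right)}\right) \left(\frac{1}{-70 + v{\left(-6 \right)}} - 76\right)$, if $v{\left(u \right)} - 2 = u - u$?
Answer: $- \frac{253281}{272} \approx -931.18$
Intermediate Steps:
$v{\left(u \right)} = 2$ ($v{\left(u \right)} = 2 + \left(u - u\right) = 2 + 0 = 2$)
$o{\left(C,l \right)} = 8 - C - l$ ($o{\left(C,l \right)} = 8 - \left(C + l\right) = 8 - C - l$)
$\left(\frac{-15 - 39}{54 - 46} + o{\left(-1,-10 \right)}\right) \left(\frac{1}{-70 + v{\left(-6 \right)}} - 76\right) = \left(\frac{-15 - 39}{54 - 46} - -19\right) \left(\frac{1}{-70 + 2} - 76\right) = \left(- \frac{54}{8} + \left(8 + 1 + 10\right)\right) \left(\frac{1}{-68} - 76\right) = \left(\left(-54\right) \frac{1}{8} + 19\right) \left(- \frac{1}{68} - 76\right) = \left(- \frac{27}{4} + 19\right) \left(- \frac{5169}{68}\right) = \frac{49}{4} \left(- \frac{5169}{68}\right) = - \frac{253281}{272}$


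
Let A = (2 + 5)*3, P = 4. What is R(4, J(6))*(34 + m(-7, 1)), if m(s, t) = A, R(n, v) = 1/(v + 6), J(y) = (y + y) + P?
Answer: 5/2 ≈ 2.5000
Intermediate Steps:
J(y) = 4 + 2*y (J(y) = (y + y) + 4 = 2*y + 4 = 4 + 2*y)
A = 21 (A = 7*3 = 21)
R(n, v) = 1/(6 + v)
m(s, t) = 21
R(4, J(6))*(34 + m(-7, 1)) = (34 + 21)/(6 + (4 + 2*6)) = 55/(6 + (4 + 12)) = 55/(6 + 16) = 55/22 = (1/22)*55 = 5/2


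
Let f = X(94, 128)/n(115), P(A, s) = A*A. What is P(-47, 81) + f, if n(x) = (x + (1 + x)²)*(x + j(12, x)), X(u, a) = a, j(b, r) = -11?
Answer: 389718423/176423 ≈ 2209.0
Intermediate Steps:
n(x) = (-11 + x)*(x + (1 + x)²) (n(x) = (x + (1 + x)²)*(x - 11) = (x + (1 + x)²)*(-11 + x) = (-11 + x)*(x + (1 + x)²))
P(A, s) = A²
f = 16/176423 (f = 128/(-11 + 115³ - 32*115 - 8*115²) = 128/(-11 + 1520875 - 3680 - 8*13225) = 128/(-11 + 1520875 - 3680 - 105800) = 128/1411384 = 128*(1/1411384) = 16/176423 ≈ 9.0691e-5)
P(-47, 81) + f = (-47)² + 16/176423 = 2209 + 16/176423 = 389718423/176423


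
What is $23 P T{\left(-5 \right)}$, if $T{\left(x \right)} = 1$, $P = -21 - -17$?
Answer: $-92$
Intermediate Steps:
$P = -4$ ($P = -21 + 17 = -4$)
$23 P T{\left(-5 \right)} = 23 \left(-4\right) 1 = \left(-92\right) 1 = -92$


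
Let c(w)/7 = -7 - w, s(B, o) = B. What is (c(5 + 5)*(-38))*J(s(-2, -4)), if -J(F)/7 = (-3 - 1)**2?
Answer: -506464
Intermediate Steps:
c(w) = -49 - 7*w (c(w) = 7*(-7 - w) = -49 - 7*w)
J(F) = -112 (J(F) = -7*(-3 - 1)**2 = -7*(-4)**2 = -7*16 = -112)
(c(5 + 5)*(-38))*J(s(-2, -4)) = ((-49 - 7*(5 + 5))*(-38))*(-112) = ((-49 - 7*10)*(-38))*(-112) = ((-49 - 70)*(-38))*(-112) = -119*(-38)*(-112) = 4522*(-112) = -506464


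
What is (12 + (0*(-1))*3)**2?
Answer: 144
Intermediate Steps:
(12 + (0*(-1))*3)**2 = (12 + 0*3)**2 = (12 + 0)**2 = 12**2 = 144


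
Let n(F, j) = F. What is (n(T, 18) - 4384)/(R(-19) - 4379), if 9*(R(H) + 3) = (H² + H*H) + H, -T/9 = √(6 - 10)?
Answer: 39456/38735 + 162*I/38735 ≈ 1.0186 + 0.0041823*I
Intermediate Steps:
T = -18*I (T = -9*√(6 - 10) = -18*I ≈ -18.0*I)
R(H) = -3 + H/9 + 2*H²/9 (R(H) = -3 + ((H² + H*H) + H)/9 = -3 + ((H² + H²) + H)/9 = -3 + (2*H² + H)/9 = -3 + (H + 2*H²)/9 = -3 + (H/9 + 2*H²/9) = -3 + H/9 + 2*H²/9)
(n(T, 18) - 4384)/(R(-19) - 4379) = (-18*I - 4384)/((-3 + (⅑)*(-19) + (2/9)*(-19)²) - 4379) = (-4384 - 18*I)/((-3 - 19/9 + (2/9)*361) - 4379) = (-4384 - 18*I)/((-3 - 19/9 + 722/9) - 4379) = (-4384 - 18*I)/(676/9 - 4379) = (-4384 - 18*I)/(-38735/9) = (-4384 - 18*I)*(-9/38735) = 39456/38735 + 162*I/38735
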